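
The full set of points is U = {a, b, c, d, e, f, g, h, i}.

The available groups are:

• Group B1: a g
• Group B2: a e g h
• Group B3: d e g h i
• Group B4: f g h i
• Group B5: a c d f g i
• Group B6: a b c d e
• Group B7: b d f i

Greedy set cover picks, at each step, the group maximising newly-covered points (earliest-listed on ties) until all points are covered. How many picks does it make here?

3

Greedy: pick B5 (covers 6 new) → pick B2 (covers 2 new) → pick B6 (covers 1 new). Total picks: 3.
(The true minimum cover uses only 2 groups, so greedy is not optimal here.)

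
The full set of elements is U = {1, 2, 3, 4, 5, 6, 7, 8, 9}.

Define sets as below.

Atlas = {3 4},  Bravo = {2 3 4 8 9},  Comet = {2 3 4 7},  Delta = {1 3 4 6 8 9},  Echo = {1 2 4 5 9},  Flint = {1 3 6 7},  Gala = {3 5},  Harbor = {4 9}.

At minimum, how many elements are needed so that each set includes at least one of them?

2

Take H = {3, 9}. Each listed set contains at least one of these, so H is a hitting set of size 2.
The sets Gala, Harbor are pairwise disjoint, so any hitting set needs a separate element for each — at least 2. Hence 2 is optimal.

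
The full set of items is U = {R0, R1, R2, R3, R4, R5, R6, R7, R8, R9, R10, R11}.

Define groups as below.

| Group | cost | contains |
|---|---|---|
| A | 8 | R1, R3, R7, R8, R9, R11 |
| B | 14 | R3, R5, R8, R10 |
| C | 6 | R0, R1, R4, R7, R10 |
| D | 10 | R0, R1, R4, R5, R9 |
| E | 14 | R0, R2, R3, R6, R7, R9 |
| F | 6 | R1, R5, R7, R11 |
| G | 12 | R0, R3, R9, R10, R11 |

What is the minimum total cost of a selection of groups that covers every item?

A, C, E, F together cover every item (A ∪ C ∪ E ∪ F = {R0, R1, R2, R3, R4, R5, R6, R7, R8, R9, R10, R11}); total cost 8 + 6 + 14 + 6 = 34.
No covering selection has total cost below 34.

34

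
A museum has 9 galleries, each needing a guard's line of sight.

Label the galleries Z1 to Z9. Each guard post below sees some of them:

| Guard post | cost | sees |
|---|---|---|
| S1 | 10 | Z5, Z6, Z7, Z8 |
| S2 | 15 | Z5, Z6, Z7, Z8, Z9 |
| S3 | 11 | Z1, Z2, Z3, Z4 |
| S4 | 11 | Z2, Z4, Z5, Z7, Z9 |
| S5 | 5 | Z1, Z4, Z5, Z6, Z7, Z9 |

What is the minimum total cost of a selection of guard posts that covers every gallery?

26

S1, S3, S5 together cover every gallery (S1 ∪ S3 ∪ S5 = {Z1, Z2, Z3, Z4, Z5, Z6, Z7, Z8, Z9}); total cost 10 + 11 + 5 = 26.
No covering selection has total cost below 26.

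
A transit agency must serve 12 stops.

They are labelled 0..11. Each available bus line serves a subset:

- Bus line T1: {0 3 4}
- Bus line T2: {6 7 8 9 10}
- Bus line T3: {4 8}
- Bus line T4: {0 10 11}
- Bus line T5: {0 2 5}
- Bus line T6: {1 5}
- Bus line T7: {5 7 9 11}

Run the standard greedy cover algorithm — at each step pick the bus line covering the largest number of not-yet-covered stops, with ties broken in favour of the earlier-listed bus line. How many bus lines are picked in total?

Greedy: pick T2 (covers 5 new) → pick T1 (covers 3 new) → pick T5 (covers 2 new) → pick T4 (covers 1 new) → pick T6 (covers 1 new). Total picks: 5.

5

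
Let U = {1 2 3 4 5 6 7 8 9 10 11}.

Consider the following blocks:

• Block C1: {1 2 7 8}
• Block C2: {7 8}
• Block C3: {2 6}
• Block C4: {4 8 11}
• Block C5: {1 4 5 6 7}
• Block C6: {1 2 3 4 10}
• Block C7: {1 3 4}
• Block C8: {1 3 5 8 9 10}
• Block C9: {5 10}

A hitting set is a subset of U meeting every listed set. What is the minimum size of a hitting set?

Take H = {1, 2, 8, 10}. Each listed block contains at least one of these, so H is a hitting set of size 4.
The blocks C2, C3, C7, C9 are pairwise disjoint, so any hitting set needs a separate item for each — at least 4. Hence 4 is optimal.

4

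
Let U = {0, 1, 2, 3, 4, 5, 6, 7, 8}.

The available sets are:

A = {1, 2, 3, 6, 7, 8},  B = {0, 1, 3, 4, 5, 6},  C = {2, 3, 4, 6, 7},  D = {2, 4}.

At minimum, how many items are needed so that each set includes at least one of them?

2

Take H = {2, 4}. Each listed set contains at least one of these, so H is a hitting set of size 2.
No single item lies in every set, so at least 2 are needed and 2 is optimal.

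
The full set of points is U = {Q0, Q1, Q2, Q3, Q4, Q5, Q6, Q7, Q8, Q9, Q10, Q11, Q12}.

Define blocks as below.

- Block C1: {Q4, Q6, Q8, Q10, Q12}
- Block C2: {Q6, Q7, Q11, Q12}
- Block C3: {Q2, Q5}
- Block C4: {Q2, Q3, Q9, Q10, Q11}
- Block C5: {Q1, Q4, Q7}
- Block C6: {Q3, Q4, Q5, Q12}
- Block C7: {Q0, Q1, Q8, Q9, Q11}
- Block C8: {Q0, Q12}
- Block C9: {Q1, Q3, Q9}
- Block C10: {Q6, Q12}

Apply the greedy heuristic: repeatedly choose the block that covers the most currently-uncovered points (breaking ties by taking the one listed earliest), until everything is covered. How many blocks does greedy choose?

Greedy: pick C1 (covers 5 new) → pick C4 (covers 4 new) → pick C5 (covers 2 new) → pick C3 (covers 1 new) → pick C7 (covers 1 new). Total picks: 5.
(The true minimum cover uses only 4 blocks, so greedy is not optimal here.)

5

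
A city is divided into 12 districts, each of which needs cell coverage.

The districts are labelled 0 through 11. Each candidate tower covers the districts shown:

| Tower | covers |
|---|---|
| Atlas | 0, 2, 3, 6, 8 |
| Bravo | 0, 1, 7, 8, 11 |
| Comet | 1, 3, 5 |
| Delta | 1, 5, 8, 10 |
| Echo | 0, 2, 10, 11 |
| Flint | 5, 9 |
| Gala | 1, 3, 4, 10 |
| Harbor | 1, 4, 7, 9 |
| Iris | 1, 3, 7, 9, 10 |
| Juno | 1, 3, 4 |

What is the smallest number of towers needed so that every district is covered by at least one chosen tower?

Take {Atlas, Echo, Flint, Harbor}. Their union is {0, 1, 2, 3, 4, 5, 6, 7, 8, 9, 10, 11}, which is all 12 districts.
No 3 of the 10 towers cover everything (all 120 combinations miss at least one district), so 4 is optimal.

4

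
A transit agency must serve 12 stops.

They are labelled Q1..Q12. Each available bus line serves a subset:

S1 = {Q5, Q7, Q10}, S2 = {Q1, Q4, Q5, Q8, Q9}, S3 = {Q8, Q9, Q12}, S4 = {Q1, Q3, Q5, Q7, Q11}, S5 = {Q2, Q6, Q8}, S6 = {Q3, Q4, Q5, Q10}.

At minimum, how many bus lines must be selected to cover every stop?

S3 and S4 and S5 and S6 together: S3 ∪ S4 ∪ S5 ∪ S6 = {Q1, Q2, Q3, Q4, Q5, Q6, Q7, Q8, Q9, Q10, Q11, Q12} — every stop is covered.
Only S4 contains Q11, so S4 is forced; the remaining 7 stops need at least 3 more bus lines (each remaining bus line adds at most 3) — so at least 4 bus lines are needed, and 4 is optimal.

4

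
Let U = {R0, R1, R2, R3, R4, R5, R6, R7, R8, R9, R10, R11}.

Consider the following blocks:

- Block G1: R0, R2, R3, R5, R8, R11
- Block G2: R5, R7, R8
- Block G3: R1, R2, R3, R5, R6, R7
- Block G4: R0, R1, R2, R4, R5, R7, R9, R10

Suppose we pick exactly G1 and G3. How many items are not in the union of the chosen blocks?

Union of G1, G3 = {R0, R1, R2, R3, R5, R6, R7, R8, R11}.
Not covered: R4, R9, R10 — 3 items.

3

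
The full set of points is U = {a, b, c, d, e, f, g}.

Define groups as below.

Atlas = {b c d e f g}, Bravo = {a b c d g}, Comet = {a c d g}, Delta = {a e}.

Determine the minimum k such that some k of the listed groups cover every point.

2

Atlas and Comet together: Atlas ∪ Comet = {a, b, c, d, e, f, g} — every point is covered.
No single group has all 7 points (the largest, Atlas, has 6), so 2 is optimal.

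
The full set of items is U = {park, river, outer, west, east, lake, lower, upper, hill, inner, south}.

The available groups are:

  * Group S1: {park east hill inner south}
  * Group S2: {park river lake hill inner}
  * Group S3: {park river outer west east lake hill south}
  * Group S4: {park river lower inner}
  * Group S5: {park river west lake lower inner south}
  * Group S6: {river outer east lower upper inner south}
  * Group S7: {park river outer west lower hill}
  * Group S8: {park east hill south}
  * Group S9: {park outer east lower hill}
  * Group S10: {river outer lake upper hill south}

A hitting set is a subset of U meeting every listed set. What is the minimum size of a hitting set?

The 2 items {park, outer} hit every group.
No single item lies in every group, so at least 2 are needed and 2 is optimal.

2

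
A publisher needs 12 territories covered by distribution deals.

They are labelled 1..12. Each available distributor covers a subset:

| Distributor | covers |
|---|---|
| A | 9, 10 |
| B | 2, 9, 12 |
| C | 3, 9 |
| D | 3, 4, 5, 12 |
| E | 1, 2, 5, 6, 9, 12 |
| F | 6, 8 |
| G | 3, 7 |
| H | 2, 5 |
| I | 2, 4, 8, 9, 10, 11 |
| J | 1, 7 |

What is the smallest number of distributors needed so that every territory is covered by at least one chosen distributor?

3

Take {E, G, I}. Their union is {1, 2, 3, 4, 5, 6, 7, 8, 9, 10, 11, 12}, which is all 12 territories.
Only I contains 11, so I is forced; the remaining 6 territories need at least 2 more distributors (each remaining distributor adds at most 4) — so at least 3 distributors are needed, and 3 is optimal.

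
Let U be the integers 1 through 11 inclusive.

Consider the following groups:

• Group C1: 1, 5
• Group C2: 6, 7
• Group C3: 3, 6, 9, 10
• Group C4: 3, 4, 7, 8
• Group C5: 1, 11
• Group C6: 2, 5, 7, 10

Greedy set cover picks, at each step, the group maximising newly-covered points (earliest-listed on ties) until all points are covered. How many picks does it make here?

Greedy: pick C3 (covers 4 new) → pick C4 (covers 3 new) → pick C1 (covers 2 new) → pick C5 (covers 1 new) → pick C6 (covers 1 new). Total picks: 5.
(The true minimum cover uses only 4 groups, so greedy is not optimal here.)

5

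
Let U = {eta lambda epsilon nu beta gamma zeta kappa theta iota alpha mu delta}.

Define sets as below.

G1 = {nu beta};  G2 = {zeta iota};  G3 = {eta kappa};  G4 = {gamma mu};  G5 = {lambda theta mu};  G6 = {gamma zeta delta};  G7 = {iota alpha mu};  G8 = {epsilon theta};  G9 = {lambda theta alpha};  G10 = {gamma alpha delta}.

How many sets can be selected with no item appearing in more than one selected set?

5

G1, G2, G3, G4, G8 are pairwise disjoint (G1={nu,beta}; G2={zeta,iota}; G3={eta,kappa}; G4={gamma,mu}; G8={epsilon,theta}).
Every remaining set overlaps one of these, and no 6 of the listed sets are pairwise disjoint, so 5 is the maximum.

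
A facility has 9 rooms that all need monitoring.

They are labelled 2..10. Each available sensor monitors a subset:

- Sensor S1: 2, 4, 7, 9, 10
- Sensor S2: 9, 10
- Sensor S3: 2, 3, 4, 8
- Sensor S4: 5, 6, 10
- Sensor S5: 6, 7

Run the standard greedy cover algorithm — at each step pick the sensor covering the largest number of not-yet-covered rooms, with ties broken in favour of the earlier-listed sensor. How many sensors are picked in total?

Greedy: pick S1 (covers 5 new) → pick S3 (covers 2 new) → pick S4 (covers 2 new). Total picks: 3.

3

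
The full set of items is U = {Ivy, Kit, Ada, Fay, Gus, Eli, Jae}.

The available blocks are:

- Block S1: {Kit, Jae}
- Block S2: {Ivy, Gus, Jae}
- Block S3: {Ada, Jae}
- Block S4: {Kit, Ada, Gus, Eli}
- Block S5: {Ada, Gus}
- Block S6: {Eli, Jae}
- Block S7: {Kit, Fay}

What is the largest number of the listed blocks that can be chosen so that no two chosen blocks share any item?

S5, S6, S7 are pairwise disjoint (S5={Ada,Gus}; S6={Eli,Jae}; S7={Kit,Fay}).
Every remaining block overlaps one of these, and no 4 of the listed blocks are pairwise disjoint, so 3 is the maximum.

3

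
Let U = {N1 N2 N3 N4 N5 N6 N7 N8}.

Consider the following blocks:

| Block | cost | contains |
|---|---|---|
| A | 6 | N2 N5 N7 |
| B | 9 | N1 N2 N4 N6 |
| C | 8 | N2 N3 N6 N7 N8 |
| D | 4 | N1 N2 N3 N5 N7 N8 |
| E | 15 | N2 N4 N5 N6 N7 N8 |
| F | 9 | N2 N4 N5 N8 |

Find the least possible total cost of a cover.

B, D together cover every element (B ∪ D = {N1, N2, N3, N4, N5, N6, N7, N8}); total cost 9 + 4 = 13.
No covering selection has total cost below 13.

13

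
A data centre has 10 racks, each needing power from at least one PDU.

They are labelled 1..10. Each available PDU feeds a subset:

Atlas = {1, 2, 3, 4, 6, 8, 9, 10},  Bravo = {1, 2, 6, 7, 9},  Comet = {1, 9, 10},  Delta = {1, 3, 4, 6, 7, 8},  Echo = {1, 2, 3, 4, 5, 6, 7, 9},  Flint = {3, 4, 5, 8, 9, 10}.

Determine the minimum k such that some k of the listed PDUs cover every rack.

Bravo and Flint together: Bravo ∪ Flint = {1, 2, 3, 4, 5, 6, 7, 8, 9, 10} — every rack is covered.
No single PDU has all 10 racks (the largest, Atlas, has 8), so 2 is optimal.

2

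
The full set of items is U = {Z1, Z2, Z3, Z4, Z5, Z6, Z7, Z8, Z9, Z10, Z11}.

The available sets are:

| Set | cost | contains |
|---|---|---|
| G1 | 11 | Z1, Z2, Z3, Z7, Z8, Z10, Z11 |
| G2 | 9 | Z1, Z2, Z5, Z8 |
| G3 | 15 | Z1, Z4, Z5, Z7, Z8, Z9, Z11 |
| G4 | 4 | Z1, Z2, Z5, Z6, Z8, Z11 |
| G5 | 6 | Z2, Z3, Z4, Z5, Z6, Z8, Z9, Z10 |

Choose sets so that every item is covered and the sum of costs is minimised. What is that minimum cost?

G1, G5 together cover every item (G1 ∪ G5 = {Z1, Z2, Z3, Z4, Z5, Z6, Z7, Z8, Z9, Z10, Z11}); total cost 11 + 6 = 17.
The greedy pick G4, G5, G1 costs 21; no covering selection beats 17.

17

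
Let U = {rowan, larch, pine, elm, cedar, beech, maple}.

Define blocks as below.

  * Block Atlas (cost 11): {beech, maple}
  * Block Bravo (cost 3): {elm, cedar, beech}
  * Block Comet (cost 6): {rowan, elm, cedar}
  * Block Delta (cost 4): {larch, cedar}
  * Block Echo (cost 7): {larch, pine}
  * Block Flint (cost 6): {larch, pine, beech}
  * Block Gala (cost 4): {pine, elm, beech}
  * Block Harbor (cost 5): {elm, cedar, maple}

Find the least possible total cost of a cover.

Comet, Flint, Harbor together cover every point (Comet ∪ Flint ∪ Harbor = {rowan, larch, pine, elm, cedar, beech, maple}); total cost 6 + 6 + 5 = 17.
The greedy pick Bravo, Flint, Harbor, Comet costs 20; no covering selection beats 17.

17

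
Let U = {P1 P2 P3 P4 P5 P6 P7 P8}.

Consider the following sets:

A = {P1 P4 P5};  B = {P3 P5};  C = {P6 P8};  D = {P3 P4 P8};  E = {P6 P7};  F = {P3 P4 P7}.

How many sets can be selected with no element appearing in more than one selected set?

B, C are pairwise disjoint (B={P3,P5}; C={P6,P8}).
Every remaining set overlaps one of these, and no 3 of the listed sets are pairwise disjoint, so 2 is the maximum.

2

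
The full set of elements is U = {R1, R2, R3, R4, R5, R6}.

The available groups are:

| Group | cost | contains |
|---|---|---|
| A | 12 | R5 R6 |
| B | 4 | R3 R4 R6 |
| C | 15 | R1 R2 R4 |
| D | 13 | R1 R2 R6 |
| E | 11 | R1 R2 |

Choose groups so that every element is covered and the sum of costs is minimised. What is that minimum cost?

A, B, E together cover every element (A ∪ B ∪ E = {R1, R2, R3, R4, R5, R6}); total cost 12 + 4 + 11 = 27.
No covering selection has total cost below 27.

27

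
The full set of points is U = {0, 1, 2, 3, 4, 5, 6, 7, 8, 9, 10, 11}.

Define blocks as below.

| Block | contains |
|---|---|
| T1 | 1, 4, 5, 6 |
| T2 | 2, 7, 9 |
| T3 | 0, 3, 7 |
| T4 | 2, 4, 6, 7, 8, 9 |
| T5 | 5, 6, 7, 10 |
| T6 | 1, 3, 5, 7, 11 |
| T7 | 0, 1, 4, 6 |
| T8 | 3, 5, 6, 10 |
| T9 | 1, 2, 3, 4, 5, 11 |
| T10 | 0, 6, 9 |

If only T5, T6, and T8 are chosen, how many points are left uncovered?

5

Union of T5, T6, T8 = {1, 3, 5, 6, 7, 10, 11}.
Not covered: 0, 2, 4, 8, 9 — 5 points.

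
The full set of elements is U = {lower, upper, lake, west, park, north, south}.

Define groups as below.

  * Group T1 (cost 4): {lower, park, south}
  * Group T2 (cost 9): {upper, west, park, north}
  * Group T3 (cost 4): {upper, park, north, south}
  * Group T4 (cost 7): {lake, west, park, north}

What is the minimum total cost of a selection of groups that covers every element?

15

T1, T3, T4 together cover every element (T1 ∪ T3 ∪ T4 = {lower, upper, lake, west, park, north, south}); total cost 4 + 4 + 7 = 15.
No covering selection has total cost below 15.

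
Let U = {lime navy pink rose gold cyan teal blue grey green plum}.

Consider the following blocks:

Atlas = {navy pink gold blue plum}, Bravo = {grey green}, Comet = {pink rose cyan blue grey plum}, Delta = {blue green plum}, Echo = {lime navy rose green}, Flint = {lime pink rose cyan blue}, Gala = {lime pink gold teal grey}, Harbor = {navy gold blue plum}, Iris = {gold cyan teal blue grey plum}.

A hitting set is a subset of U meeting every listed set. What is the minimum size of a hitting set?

3

The 3 items {rose, blue, grey} hit every block.
No choice of 2 items meets every block, so 3 is the minimum.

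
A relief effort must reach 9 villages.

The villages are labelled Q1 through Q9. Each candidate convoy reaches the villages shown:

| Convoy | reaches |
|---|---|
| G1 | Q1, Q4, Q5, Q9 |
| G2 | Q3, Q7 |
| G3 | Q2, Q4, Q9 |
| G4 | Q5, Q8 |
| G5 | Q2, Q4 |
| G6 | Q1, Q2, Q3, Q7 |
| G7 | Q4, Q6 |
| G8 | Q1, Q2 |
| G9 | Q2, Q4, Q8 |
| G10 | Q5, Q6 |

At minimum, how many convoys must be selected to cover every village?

Take {G1, G2, G9, G10}. Their union is {Q1, Q2, Q3, Q4, Q5, Q6, Q7, Q8, Q9}, which is all 9 villages.
No 3 of the 10 convoys cover everything (all 120 combinations miss at least one village), so 4 is optimal.

4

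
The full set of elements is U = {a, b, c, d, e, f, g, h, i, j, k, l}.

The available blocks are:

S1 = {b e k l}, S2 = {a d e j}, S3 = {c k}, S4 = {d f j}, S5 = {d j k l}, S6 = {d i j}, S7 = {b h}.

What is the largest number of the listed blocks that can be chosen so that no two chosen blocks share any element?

S3, S4, S7 are pairwise disjoint (S3={c,k}; S4={d,f,j}; S7={b,h}).
Every remaining block overlaps one of these, and no 4 of the listed blocks are pairwise disjoint, so 3 is the maximum.

3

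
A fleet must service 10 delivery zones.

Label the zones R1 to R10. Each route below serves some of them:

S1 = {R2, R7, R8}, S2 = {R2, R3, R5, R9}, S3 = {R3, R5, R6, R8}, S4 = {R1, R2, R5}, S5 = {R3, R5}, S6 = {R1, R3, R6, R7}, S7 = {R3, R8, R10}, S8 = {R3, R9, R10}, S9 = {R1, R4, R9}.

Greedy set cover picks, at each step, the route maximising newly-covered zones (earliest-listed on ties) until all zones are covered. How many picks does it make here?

Greedy: pick S2 (covers 4 new) → pick S6 (covers 3 new) → pick S7 (covers 2 new) → pick S9 (covers 1 new). Total picks: 4.

4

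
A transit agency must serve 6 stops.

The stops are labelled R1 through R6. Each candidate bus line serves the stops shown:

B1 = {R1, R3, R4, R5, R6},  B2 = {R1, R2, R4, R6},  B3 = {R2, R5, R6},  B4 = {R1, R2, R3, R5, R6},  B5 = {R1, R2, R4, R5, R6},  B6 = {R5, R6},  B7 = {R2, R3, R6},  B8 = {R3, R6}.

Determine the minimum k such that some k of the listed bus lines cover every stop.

2

Take {B1, B5}. Their union is {R1, R2, R3, R4, R5, R6}, which is all 6 stops.
No single bus line has all 6 stops (the largest, B1, has 5), so 2 is optimal.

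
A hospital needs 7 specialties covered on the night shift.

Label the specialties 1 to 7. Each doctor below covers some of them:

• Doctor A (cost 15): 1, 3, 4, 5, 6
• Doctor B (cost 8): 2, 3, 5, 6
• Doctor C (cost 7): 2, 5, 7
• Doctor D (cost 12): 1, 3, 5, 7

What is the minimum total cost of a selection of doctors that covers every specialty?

A, C together cover every specialty (A ∪ C = {1, 2, 3, 4, 5, 6, 7}); total cost 15 + 7 = 22.
The greedy pick B, D, A costs 35; no covering selection beats 22.

22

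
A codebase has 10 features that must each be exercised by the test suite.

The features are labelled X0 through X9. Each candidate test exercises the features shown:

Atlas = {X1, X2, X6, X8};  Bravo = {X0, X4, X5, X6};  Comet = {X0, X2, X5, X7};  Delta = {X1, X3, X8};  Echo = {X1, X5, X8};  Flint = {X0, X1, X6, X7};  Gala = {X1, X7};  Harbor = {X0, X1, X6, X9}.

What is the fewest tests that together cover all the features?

4

Bravo and Comet and Delta and Harbor together: Bravo ∪ Comet ∪ Delta ∪ Harbor = {X0, X1, X2, X3, X4, X5, X6, X7, X8, X9} — every feature is covered.
No 3 of the 8 tests cover everything (all 56 combinations miss at least one feature), so 4 is optimal.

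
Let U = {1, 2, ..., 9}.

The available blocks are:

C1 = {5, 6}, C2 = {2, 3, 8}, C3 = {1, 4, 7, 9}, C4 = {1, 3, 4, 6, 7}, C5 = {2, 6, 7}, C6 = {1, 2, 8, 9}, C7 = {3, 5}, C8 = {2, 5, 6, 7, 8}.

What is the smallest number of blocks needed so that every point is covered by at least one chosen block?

C2, C3, and C8 cover everything between them: the union {1, 2, 3, 4, 5, 6, 7, 8, 9} is all of U.
No 2 of the 8 blocks cover everything (all 28 combinations miss at least one point), so 3 is optimal.

3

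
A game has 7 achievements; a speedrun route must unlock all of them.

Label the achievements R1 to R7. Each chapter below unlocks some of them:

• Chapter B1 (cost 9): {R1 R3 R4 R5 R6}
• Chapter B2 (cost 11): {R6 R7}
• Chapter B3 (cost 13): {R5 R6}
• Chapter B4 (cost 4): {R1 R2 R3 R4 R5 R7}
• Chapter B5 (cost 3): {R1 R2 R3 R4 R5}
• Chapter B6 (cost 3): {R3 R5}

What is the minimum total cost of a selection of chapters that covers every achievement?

B1, B4 together cover every achievement (B1 ∪ B4 = {R1, R2, R3, R4, R5, R6, R7}); total cost 9 + 4 = 13.
The greedy pick B5, B4, B1 costs 16; no covering selection beats 13.

13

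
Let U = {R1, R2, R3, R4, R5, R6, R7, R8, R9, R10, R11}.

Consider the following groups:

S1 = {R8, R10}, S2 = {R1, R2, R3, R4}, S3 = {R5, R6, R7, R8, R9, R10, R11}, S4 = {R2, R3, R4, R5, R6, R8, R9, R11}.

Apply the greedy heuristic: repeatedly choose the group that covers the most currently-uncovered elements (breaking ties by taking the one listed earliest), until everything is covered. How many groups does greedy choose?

Greedy: pick S4 (covers 8 new) → pick S3 (covers 2 new) → pick S2 (covers 1 new). Total picks: 3.
(The true minimum cover uses only 2 groups, so greedy is not optimal here.)

3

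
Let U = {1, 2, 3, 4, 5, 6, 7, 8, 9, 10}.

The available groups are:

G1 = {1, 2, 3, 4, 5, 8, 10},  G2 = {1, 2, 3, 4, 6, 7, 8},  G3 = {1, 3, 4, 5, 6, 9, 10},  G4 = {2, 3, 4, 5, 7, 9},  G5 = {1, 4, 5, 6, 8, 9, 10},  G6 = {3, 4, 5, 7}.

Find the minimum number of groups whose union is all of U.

2

G4 and G5 cover everything between them: the union {1, 2, 3, 4, 5, 6, 7, 8, 9, 10} is all of U.
No single group has all 10 elements (the largest, G1, has 7), so 2 is optimal.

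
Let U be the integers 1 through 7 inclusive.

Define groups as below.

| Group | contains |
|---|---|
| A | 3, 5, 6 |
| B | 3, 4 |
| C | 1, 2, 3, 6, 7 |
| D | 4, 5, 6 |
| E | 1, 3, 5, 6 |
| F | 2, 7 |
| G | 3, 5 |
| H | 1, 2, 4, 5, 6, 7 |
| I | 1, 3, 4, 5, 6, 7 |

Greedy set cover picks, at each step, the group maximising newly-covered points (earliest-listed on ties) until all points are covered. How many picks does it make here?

Greedy: pick H (covers 6 new) → pick A (covers 1 new). Total picks: 2.

2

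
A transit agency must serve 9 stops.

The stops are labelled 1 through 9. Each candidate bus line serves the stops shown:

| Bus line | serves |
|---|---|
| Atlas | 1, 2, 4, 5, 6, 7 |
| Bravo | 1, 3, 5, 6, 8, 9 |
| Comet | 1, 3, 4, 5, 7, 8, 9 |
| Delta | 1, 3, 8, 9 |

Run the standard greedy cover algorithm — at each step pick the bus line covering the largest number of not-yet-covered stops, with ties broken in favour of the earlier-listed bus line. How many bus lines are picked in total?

2

Greedy: pick Comet (covers 7 new) → pick Atlas (covers 2 new). Total picks: 2.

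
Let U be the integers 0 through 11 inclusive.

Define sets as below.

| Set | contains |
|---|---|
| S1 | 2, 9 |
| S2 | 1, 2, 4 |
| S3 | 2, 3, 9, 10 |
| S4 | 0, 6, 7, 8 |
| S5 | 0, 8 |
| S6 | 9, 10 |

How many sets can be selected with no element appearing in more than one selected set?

3

S2, S5, S6 are pairwise disjoint (S2={1,2,4}; S5={0,8}; S6={9,10}).
Every remaining set overlaps one of these, and no 4 of the listed sets are pairwise disjoint, so 3 is the maximum.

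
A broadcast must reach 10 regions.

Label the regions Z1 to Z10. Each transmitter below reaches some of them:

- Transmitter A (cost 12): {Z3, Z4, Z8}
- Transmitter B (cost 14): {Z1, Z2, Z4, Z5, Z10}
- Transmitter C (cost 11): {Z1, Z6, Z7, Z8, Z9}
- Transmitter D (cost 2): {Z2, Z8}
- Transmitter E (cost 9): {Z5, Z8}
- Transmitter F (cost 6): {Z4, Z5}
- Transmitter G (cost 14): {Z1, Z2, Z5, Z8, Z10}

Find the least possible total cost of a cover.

A, C, G together cover every region (A ∪ C ∪ G = {Z1, Z2, Z3, Z4, Z5, Z6, Z7, Z8, Z9, Z10}); total cost 12 + 11 + 14 = 37.
The greedy pick D, C, F, A, B costs 45; no covering selection beats 37.

37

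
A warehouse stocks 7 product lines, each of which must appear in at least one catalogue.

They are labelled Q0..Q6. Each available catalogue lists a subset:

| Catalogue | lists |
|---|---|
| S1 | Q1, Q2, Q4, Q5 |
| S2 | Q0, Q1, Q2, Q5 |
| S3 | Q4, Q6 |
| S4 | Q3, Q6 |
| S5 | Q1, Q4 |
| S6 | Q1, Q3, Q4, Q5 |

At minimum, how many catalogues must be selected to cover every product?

3

Take {S2, S4, S5}. Their union is {Q0, Q1, Q2, Q3, Q4, Q5, Q6}, which is all 7 products.
Only S2 contains Q0, so S2 is forced; the remaining 3 products need at least 2 more catalogues (each remaining catalogue adds at most 2) — so at least 3 catalogues are needed, and 3 is optimal.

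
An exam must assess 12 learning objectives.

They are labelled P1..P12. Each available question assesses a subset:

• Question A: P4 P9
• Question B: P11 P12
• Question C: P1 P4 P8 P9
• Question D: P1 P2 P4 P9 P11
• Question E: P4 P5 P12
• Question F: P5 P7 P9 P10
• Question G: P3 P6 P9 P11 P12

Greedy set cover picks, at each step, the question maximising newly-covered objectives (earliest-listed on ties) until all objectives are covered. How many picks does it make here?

4

Greedy: pick D (covers 5 new) → pick F (covers 3 new) → pick G (covers 3 new) → pick C (covers 1 new). Total picks: 4.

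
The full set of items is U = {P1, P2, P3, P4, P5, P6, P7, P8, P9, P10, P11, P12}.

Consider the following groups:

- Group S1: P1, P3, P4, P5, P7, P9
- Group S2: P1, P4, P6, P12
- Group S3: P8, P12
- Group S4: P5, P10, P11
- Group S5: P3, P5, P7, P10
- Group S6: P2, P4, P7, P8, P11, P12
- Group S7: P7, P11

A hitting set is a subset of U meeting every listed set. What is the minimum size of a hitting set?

3

H = {P5, P11, P12} meets every group (each contains at least one member of H), and |H| = 3.
No choice of 2 items meets every group, so 3 is the minimum.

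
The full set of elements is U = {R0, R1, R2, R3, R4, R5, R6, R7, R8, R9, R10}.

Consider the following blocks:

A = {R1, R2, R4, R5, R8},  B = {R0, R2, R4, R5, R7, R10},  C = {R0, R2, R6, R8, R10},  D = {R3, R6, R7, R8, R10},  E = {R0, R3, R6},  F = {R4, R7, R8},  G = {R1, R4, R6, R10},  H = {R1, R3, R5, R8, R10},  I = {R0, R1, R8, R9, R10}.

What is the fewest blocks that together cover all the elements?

B, D, and I cover everything between them: the union {R0, R1, R2, R3, R4, R5, R6, R7, R8, R9, R10} is all of U.
Only I contains R9, so I is forced; the remaining 6 elements need at least 2 more blocks (each remaining block adds at most 4) — so at least 3 blocks are needed, and 3 is optimal.

3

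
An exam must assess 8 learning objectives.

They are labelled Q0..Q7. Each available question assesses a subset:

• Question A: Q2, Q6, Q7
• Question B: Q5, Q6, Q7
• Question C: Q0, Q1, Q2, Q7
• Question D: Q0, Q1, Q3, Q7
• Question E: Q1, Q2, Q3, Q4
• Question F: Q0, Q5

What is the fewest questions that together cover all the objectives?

3

Take {B, C, E}. Their union is {Q0, Q1, Q2, Q3, Q4, Q5, Q6, Q7}, which is all 8 objectives.
Only E contains Q4, so E is forced; the remaining 4 objectives need at least 2 more questions (each remaining question adds at most 3) — so at least 3 questions are needed, and 3 is optimal.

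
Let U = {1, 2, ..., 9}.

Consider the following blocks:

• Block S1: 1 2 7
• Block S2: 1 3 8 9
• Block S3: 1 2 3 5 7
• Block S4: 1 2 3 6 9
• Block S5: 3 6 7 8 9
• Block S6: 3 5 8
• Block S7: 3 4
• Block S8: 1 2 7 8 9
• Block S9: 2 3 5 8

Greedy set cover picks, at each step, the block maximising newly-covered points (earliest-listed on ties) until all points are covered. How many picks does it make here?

Greedy: pick S3 (covers 5 new) → pick S5 (covers 3 new) → pick S7 (covers 1 new). Total picks: 3.

3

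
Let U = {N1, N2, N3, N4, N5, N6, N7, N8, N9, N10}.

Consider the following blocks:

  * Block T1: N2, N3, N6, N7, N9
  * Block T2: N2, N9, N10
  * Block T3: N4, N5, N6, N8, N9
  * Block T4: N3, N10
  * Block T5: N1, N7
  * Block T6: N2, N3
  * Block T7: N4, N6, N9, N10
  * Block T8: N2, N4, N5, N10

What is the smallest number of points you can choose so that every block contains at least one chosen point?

4

The 4 points {N2, N6, N7, N10} hit every block.
No choice of 3 points meets every block, so 4 is the minimum.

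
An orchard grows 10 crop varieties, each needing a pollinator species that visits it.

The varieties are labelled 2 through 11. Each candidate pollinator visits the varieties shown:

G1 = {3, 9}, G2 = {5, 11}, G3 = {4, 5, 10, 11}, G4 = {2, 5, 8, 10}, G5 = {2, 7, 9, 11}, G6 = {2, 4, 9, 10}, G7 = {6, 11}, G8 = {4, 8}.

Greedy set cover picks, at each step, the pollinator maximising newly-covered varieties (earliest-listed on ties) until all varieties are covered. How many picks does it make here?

Greedy: pick G3 (covers 4 new) → pick G5 (covers 3 new) → pick G1 (covers 1 new) → pick G4 (covers 1 new) → pick G7 (covers 1 new). Total picks: 5.

5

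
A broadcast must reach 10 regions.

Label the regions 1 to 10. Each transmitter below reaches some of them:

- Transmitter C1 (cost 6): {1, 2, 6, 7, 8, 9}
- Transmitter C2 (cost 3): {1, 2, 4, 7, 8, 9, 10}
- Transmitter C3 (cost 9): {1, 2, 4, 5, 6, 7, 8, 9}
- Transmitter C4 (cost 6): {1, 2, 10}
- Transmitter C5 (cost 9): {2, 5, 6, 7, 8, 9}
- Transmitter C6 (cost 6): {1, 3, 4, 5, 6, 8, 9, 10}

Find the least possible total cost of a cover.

C2, C6 together cover every region (C2 ∪ C6 = {1, 2, 3, 4, 5, 6, 7, 8, 9, 10}); total cost 3 + 6 = 9.
No covering selection has total cost below 9.

9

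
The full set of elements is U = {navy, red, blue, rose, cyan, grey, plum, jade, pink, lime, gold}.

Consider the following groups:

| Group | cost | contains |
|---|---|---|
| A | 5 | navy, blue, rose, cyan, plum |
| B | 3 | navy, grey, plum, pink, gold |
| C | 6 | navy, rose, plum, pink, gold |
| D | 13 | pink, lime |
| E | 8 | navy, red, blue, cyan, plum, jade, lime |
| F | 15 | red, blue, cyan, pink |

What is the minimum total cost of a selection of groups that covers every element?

A, B, E together cover every element (A ∪ B ∪ E = {navy, red, blue, rose, cyan, grey, plum, jade, pink, lime, gold}); total cost 5 + 3 + 8 = 16.
No covering selection has total cost below 16.

16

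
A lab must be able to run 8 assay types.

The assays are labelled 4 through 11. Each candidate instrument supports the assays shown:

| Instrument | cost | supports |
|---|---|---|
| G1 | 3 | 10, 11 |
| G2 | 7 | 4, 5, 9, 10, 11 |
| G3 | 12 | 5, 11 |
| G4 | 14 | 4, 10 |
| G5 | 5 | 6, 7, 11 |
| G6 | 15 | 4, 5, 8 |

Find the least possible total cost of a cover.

G2, G5, G6 together cover every assay (G2 ∪ G5 ∪ G6 = {4, 5, 6, 7, 8, 9, 10, 11}); total cost 7 + 5 + 15 = 27.
No covering selection has total cost below 27.

27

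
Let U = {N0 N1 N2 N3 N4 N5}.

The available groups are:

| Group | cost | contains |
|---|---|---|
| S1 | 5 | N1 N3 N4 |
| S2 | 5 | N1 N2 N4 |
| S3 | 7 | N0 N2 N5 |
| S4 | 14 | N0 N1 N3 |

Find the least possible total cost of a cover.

12

S1, S3 together cover every item (S1 ∪ S3 = {N0, N1, N2, N3, N4, N5}); total cost 5 + 7 = 12.
No covering selection has total cost below 12.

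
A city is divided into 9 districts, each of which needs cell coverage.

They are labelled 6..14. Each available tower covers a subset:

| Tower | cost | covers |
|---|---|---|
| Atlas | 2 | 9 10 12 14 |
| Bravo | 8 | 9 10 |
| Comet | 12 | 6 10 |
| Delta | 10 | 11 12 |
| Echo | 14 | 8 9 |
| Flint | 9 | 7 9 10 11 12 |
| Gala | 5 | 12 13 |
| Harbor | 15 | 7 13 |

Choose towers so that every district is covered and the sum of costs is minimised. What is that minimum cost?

Atlas, Comet, Echo, Flint, Gala together cover every district (Atlas ∪ Comet ∪ Echo ∪ Flint ∪ Gala = {6, 7, 8, 9, 10, 11, 12, 13, 14}); total cost 2 + 12 + 14 + 9 + 5 = 42.
No covering selection has total cost below 42.

42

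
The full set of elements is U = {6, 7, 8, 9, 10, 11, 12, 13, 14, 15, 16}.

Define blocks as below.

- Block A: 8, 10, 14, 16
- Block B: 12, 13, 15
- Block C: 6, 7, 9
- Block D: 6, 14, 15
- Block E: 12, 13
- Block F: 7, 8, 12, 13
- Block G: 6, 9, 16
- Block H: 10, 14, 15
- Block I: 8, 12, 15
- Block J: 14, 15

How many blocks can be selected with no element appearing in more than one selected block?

3

F, G, H are pairwise disjoint (F={7,8,12,13}; G={6,9,16}; H={10,14,15}).
Every remaining block overlaps one of these, and no 4 of the listed blocks are pairwise disjoint, so 3 is the maximum.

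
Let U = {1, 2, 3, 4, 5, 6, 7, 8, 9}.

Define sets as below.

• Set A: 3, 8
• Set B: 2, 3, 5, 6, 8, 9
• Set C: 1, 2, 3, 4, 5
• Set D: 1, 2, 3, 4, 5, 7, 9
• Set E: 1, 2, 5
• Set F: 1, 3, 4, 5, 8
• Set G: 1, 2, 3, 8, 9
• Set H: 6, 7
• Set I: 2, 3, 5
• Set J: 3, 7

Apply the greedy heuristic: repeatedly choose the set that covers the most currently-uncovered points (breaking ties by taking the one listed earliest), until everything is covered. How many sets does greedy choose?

Greedy: pick D (covers 7 new) → pick B (covers 2 new). Total picks: 2.

2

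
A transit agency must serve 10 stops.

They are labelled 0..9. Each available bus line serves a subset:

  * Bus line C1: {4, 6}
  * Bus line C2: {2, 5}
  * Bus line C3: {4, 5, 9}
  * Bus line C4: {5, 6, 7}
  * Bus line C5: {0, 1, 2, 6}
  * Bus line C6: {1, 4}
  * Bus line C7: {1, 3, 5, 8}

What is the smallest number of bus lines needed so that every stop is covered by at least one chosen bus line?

C3 and C4 and C5 and C7 together: C3 ∪ C4 ∪ C5 ∪ C7 = {0, 1, 2, 3, 4, 5, 6, 7, 8, 9} — every stop is covered.
Only C4 contains 7, so C4 is forced; the remaining 7 stops need at least 3 more bus lines (each remaining bus line adds at most 3) — so at least 4 bus lines are needed, and 4 is optimal.

4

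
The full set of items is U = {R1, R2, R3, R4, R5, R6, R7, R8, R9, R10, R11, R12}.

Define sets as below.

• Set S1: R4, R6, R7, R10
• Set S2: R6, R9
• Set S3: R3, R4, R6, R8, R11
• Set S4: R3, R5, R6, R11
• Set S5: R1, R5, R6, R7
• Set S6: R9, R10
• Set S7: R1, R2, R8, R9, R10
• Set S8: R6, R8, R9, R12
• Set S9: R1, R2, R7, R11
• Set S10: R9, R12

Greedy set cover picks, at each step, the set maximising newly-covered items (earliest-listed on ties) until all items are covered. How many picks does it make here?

4

Greedy: pick S3 (covers 5 new) → pick S7 (covers 4 new) → pick S5 (covers 2 new) → pick S8 (covers 1 new). Total picks: 4.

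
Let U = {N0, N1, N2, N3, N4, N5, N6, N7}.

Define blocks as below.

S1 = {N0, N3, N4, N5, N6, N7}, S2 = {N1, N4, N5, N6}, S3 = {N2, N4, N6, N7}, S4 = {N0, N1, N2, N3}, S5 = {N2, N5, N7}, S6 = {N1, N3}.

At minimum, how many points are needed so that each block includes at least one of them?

Take H = {N1, N7}. Each listed block contains at least one of these, so H is a hitting set of size 2.
The blocks S3, S6 are pairwise disjoint, so any hitting set needs a separate point for each — at least 2. Hence 2 is optimal.

2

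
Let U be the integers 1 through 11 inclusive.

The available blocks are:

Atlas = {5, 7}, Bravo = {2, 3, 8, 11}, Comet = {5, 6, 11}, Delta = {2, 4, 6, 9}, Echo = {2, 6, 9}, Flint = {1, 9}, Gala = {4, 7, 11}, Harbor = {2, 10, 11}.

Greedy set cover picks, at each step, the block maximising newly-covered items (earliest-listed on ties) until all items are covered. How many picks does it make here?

Greedy: pick Bravo (covers 4 new) → pick Delta (covers 3 new) → pick Atlas (covers 2 new) → pick Flint (covers 1 new) → pick Harbor (covers 1 new). Total picks: 5.

5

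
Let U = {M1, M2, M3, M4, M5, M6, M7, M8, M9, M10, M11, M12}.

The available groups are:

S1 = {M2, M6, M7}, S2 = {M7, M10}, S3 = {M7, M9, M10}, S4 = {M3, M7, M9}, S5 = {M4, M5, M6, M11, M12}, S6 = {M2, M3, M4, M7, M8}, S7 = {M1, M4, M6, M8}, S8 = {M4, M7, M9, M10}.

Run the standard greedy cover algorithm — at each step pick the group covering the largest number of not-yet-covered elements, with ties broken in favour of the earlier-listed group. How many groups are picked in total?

4

Greedy: pick S5 (covers 5 new) → pick S6 (covers 4 new) → pick S3 (covers 2 new) → pick S7 (covers 1 new). Total picks: 4.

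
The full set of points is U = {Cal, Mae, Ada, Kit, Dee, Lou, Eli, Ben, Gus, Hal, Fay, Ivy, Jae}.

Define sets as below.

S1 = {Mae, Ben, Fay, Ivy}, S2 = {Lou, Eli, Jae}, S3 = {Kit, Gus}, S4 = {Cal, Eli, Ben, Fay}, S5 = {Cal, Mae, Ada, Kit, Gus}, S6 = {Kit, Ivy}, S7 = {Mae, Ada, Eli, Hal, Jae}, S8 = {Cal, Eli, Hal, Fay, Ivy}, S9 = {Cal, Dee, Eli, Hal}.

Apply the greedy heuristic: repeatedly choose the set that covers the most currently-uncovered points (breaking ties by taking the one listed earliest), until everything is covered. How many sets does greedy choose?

5

Greedy: pick S5 (covers 5 new) → pick S8 (covers 4 new) → pick S2 (covers 2 new) → pick S1 (covers 1 new) → pick S9 (covers 1 new). Total picks: 5.
(The true minimum cover uses only 4 sets, so greedy is not optimal here.)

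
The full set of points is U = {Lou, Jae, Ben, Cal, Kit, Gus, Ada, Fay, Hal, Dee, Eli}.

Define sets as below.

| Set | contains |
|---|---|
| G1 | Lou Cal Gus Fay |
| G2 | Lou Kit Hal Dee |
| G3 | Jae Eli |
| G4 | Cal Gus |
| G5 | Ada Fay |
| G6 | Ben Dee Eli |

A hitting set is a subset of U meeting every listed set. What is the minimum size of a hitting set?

H = {Jae, Cal, Ada, Dee} meets every set (each contains at least one member of H), and |H| = 4.
The sets G2, G3, G4, G5 are pairwise disjoint, so any hitting set needs a separate point for each — at least 4. Hence 4 is optimal.

4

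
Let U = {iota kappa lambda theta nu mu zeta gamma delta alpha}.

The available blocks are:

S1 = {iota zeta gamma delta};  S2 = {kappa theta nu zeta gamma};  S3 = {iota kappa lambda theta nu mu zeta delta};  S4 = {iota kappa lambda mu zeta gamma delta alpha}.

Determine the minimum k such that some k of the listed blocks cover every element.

Take {S3, S4}. Their union is {iota, kappa, lambda, theta, nu, mu, zeta, gamma, delta, alpha}, which is all 10 elements.
No single block has all 10 elements (the largest, S3, has 8), so 2 is optimal.

2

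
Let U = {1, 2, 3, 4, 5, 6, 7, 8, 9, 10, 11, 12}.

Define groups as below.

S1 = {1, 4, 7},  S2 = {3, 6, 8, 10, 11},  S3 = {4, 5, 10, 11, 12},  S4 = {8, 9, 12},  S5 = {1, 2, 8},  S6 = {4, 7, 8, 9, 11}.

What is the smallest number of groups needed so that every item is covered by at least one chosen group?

4

S2 and S3 and S5 and S6 together: S2 ∪ S3 ∪ S5 ∪ S6 = {1, 2, 3, 4, 5, 6, 7, 8, 9, 10, 11, 12} — every item is covered.
Only S2 contains 3, so S2 is forced; the remaining 7 items need at least 3 more groups (each remaining group adds at most 3) — so at least 4 groups are needed, and 4 is optimal.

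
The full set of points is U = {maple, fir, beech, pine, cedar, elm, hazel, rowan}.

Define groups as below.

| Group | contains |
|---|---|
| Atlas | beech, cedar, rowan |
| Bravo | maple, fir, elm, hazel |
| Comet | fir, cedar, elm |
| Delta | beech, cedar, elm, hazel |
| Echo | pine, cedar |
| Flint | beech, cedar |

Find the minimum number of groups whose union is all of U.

Atlas and Bravo and Echo together: Atlas ∪ Bravo ∪ Echo = {maple, fir, beech, pine, cedar, elm, hazel, rowan} — every point is covered.
Only Bravo contains maple, so Bravo is forced; the remaining 4 points need at least 2 more groups (each remaining group adds at most 3) — so at least 3 groups are needed, and 3 is optimal.

3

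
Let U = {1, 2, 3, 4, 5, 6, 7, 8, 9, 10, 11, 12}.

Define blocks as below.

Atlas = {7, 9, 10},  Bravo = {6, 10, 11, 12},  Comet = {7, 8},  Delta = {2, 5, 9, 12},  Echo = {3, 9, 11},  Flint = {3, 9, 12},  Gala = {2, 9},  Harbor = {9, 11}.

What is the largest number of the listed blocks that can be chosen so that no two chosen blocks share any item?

3

Bravo, Comet, Gala are pairwise disjoint (Bravo={6,10,11,12}; Comet={7,8}; Gala={2,9}).
Every remaining block overlaps one of these, and no 4 of the listed blocks are pairwise disjoint, so 3 is the maximum.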